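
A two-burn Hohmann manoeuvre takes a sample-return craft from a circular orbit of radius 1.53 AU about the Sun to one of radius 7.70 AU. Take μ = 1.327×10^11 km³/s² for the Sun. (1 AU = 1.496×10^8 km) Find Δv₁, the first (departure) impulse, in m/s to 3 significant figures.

In km: r₁ = 1.53 × 1.496×10^8 = 2.28888×10^8 km; r₂ = 7.70 × 1.496×10^8 = 1.15192×10^9 km.
Semi-major axis of the transfer orbit: a_t = (2.28888×10^8 + 1.15192×10^9)/2 = 6.90404×10^8 km.
On the circular orbit at r = 2.28888×10^8 km, v_c = √(μ/r) = 24.07820 km/s.
Vis-viva on the transfer ellipse at r = 2.28888×10^8 km gives v_t = √[μ(2/r − 1/a_t)] = 31.10165 km/s.
Δv₁ = |v_t − v_c| = |31.10165 − 24.07820| = 7.023 km/s.

Δv₁ = 7020 m/s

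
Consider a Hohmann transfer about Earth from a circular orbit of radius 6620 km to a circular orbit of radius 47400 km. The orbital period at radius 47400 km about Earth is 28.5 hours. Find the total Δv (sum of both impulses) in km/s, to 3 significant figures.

Δv = 3.99 km/s

From Kepler's third law T² = 4π²r³/μ at r = 47400 km, T = 28.5 hours = 28.5 × 3600 s = 1.026×10^5 s: μ = 4π²r³/T² = 3.99393×10^5 km³/s².
The Hohmann ellipse has a_t = (r₁ + r₂)/2 = 27010 km.
At r₁ the circular-orbit speed is v₁ = √(μ/r₁) = 7.76732 km/s.
Transfer-orbit speed at r₁ (v² = μ(2/r − 1/a)): v_p = √[μ(2/r₁ − 1/a_t)] = 10.2896 km/s.
First burn Δv₁ = |v_p − v₁| = 2.522 km/s.
At r₂, v₂ = √(μ/r₂) = 2.903 km/s.
Transfer-orbit speed at r₂: v_a = √[μ(2/r₂ − 1/a_t)] = 1.437 km/s.
Second burn Δv₂ = |v₂ − v_a| = 1.466 km/s.
Δv = Δv₁ + Δv₂ = 2.522 + 1.466 = 3.988 km/s.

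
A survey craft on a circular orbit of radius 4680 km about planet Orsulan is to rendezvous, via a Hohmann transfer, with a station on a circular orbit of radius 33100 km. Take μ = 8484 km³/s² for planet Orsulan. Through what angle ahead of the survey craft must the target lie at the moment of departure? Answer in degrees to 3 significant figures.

Semi-major axis of the transfer orbit: a_t = (4680 + 33100)/2 = 18890 km.
Transfer time t = π√(a_t³/μ) = 88552 s.
The target's mean motion on its circular orbit is ω₂ = √(μ/r₂³) = 1.5295×10^-5 rad/s.
Angle swept by the target during transfer: ω₂·t = 1.3544 rad = 77.60°.
Arrival is 180° from departure on the ellipse, so φ = 180° − 77.60° = 102°.

φ = 102°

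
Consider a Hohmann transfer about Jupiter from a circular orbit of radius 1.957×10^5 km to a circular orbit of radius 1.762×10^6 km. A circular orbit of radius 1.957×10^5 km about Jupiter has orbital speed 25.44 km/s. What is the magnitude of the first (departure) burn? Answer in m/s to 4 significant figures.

From the circular-orbit relation v² = μ/r at r = 1.957×10^5 km: μ = v²r = (25.44)² × 1.957×10^5 = 1.26656×10^8 km³/s².
Transfer-ellipse semi-major axis a_t = (r₁ + r₂)/2 = (1.957×10^5 + 1.762×10^6)/2 = 9.7885×10^5 km.
Circular speed at r = 1.957×10^5 km: v_c = √(μ/r) = 25.440 km/s.
Transfer-orbit speed at the same r (vis-viva, a = a_t): v_t = √[μ(2/r − 1/a_t)] = 34.132 km/s.
Δv₁ = |v_t − v_c| = |34.132 − 25.440| = 8.692 km/s.

Δv₁ = 8692 m/s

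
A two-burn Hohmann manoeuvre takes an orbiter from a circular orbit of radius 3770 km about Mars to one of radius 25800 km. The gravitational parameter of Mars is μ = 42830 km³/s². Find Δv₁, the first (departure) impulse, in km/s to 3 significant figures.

Δv₁ = 1.08 km/s

Transfer-ellipse semi-major axis a_t = (r₁ + r₂)/2 = (3770 + 25800)/2 = 14785 km.
Circular speed at r = 3770 km: v_c = √(μ/r) = 3.3706 km/s.
Vis-viva on the transfer ellipse at r = 3770 km gives v_t = √[μ(2/r − 1/a_t)] = 4.4525 km/s.
Δv₁ = |v_t − v_c| = |4.4525 − 3.3706| = 1.082 km/s.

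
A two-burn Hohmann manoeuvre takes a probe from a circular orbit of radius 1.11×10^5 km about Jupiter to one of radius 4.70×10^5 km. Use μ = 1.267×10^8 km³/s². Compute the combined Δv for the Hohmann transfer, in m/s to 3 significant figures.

Transfer-ellipse semi-major axis a_t = (r₁ + r₂)/2 = (1.110×10^5 + 4.700×10^5)/2 = 2.905×10^5 km.
Circular speed at r₁: v₁ = √(μ/r₁) = √(1.267×10^8/1.110×10^5) = 33.78523 km/s.
On the transfer ellipse at r₁, v² = μ(2/r − 1/a) gives v_p = √[μ(2/r₁ − 1/a_t)] = 42.97369 km/s.
First burn Δv₁ = |v_p − v₁| = 9.188 km/s.
Circular speed at r₂: v₂ = √(μ/r₂) = 16.42 km/s.
Transfer-orbit speed at r₂: v_a = √[μ(2/r₂ − 1/a_t)] = 10.15 km/s.
Second burn Δv₂ = |v₂ − v_a| = 6.270 km/s.
Total Δv = Δv₁ + Δv₂ = 15.46 km/s.

Δv = 15500 m/s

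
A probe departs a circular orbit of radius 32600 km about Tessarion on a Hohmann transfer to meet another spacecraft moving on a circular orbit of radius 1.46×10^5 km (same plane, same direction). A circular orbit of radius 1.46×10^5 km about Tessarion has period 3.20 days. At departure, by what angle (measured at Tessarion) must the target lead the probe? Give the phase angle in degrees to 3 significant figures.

φ = 93.9°

From Kepler's third law T² = 4π²r³/μ at r = 1.46×10^5 km, T = 3.20 days = 3.20 × 86400 s = 2.7648×10^5 s: μ = 4π²r³/T² = 1.60728×10^6 km³/s².
The Hohmann ellipse has a_t = (r₁ + r₂)/2 = 89300 km.
The half-period of the transfer ellipse is t = π√(a_t³/μ) = 66127 s.
The target's mean motion on its circular orbit is ω₂ = √(μ/r₂³) = 2.2726×10^-5 rad/s.
Angle swept by the target during transfer: ω₂·t = 1.5028 rad = 86.10°.
Arrival is 180° from departure on the ellipse, so φ = 180° − 86.10° = 93.9°.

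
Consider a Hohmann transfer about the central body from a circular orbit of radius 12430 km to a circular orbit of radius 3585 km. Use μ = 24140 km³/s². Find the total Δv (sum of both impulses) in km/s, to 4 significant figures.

Δv = 1.099 km/s

Transfer-ellipse semi-major axis a_t = (r₁ + r₂)/2 = (12430 + 3585)/2 = 8007.5 km.
Circular speed at r₁: v₁ = √(μ/r₁) = √(24140/12430) = 1.3936 km/s.
Transfer-orbit speed at r₁ (v² = μ(2/r − 1/a)): v_a = √[μ(2/r₁ − 1/a_t)] = 0.93246 km/s.
First burn Δv₁ = |v_a − v₁| = 0.4611 km/s.
At r₂, v₂ = √(μ/r₂) = 2.5949 km/s.
Transfer-orbit speed at r₂: v_p = √[μ(2/r₂ − 1/a_t)] = 3.2330 km/s.
Second burn Δv₂ = |v₂ − v_p| = 0.6381 km/s.
Δv = Δv₁ + Δv₂ = 0.4611 + 0.6381 = 1.099 km/s.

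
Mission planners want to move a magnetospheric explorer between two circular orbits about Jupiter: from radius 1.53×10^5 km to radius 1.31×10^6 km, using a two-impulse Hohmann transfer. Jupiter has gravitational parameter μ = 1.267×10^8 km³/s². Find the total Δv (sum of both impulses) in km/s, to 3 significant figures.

Δv = 15.1 km/s

Transfer-ellipse semi-major axis a_t = (r₁ + r₂)/2 = (1.530×10^5 + 1.310×10^6)/2 = 7.315×10^5 km.
Circular speed at r₁: v₁ = √(μ/r₁) = √(1.267×10^8/1.530×10^5) = 28.777 km/s.
Transfer-orbit speed at r₁ (vis-viva equation): v_p = √[μ(2/r₁ − 1/a_t)] = 38.510 km/s.
First burn Δv₁ = |v_p − v₁| = 9.733 km/s.
Circular speed at r₂: v₂ = √(μ/r₂) = 9.835 km/s.
Transfer-orbit speed at r₂: v_a = √[μ(2/r₂ − 1/a_t)] = 4.498 km/s.
Second burn Δv₂ = |v₂ − v_a| = 5.337 km/s.
Δv = Δv₁ + Δv₂ = 9.733 + 5.337 = 15.07 km/s.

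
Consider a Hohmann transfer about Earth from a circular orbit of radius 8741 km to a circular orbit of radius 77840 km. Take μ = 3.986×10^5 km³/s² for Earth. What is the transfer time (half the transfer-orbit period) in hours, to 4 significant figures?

Semi-major axis of the transfer orbit: a_t = (8741 + 77840)/2 = 43290.5 km.
Transfer time t = π√(a_t³/μ) = π√((43290.5)³ / 3.986×10^5) = 44820 s.
Converting: 44820 s ÷ 3600 s/hour = 12.45 hours.

t = 12.45 hours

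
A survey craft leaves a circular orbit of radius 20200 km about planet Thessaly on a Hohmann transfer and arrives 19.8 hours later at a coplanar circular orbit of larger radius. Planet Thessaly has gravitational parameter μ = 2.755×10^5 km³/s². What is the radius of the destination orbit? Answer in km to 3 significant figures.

Transfer time t = 19.8 hours = 71280 s, and t = π√(a_t³/μ).
So a_t = (μ t²/π²)^(1/3) = (2.755×10^5 × (71280)² / π²)^(1/3) = 52150 km.
Since a_t = (r₁ + r₂)/2, r₂ = 2a_t − r₁ = 2×52150 − 20200 = 84100 km.

r₂ = 84100 km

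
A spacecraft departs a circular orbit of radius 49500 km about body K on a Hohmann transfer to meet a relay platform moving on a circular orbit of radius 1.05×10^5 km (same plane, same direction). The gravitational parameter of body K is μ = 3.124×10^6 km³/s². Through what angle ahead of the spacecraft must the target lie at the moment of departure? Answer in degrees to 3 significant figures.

φ = 66.4°

Transfer-ellipse semi-major axis a_t = (r₁ + r₂)/2 = (49500 + 1.050×10^5)/2 = 77250 km.
The half-period of the transfer ellipse is t = π√(a_t³/μ) = 38163.0 s.
The target's mean motion on its circular orbit is ω₂ = √(μ/r₂³) = 5.19483×10^-5 rad/s.
Angle swept by the target during transfer: ω₂·t = 1.983 rad = 113.6°.
Arrival is 180° from departure on the ellipse, so φ = 180° − 113.6° = 66.4°.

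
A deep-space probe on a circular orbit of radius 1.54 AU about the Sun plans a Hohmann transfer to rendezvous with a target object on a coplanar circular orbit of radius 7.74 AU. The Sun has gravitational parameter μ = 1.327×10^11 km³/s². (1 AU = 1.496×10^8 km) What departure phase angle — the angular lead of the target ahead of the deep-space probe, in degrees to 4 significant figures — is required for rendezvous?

In km: r₁ = 1.54 × 1.496×10^8 = 2.30384×10^8 km; r₂ = 7.74 × 1.496×10^8 = 1.157904×10^9 km.
The Hohmann ellipse has a_t = (r₁ + r₂)/2 = 6.94144×10^8 km.
The half-period of the transfer ellipse is t = π√(a_t³/μ) = 1.5772×10^8 s.
Target angular speed ω₂ = √(μ/r₂³) = 9.2454×10^-9 rad/s.
Angle swept by the target during transfer: ω₂·t = 1.4582 rad = 83.55°.
The deep-space probe traverses 180° on the transfer ellipse, so the target must lead by 180° − 83.55° = 96.45°.

φ = 96.45°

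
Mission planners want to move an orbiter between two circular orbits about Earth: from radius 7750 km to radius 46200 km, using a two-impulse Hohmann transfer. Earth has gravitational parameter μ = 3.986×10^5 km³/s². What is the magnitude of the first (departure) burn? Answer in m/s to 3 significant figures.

Δv₁ = 2210 m/s

Semi-major axis of the transfer orbit: a_t = (7750 + 46200)/2 = 26975 km.
Circular speed at r = 7750 km: v_c = √(μ/r) = 7.172 km/s.
Vis-viva on the transfer ellipse at r = 7750 km gives v_t = √[μ(2/r − 1/a_t)] = 9.386 km/s.
Δv₁ = |v_t − v_c| = |9.386 − 7.172| = 2.214 km/s.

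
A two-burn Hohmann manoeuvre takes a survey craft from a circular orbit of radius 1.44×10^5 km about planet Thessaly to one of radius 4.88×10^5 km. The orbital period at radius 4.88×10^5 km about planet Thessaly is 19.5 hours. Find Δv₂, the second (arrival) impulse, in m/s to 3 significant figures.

Δv₂ = 14200 m/s

From Kepler's third law T² = 4π²r³/μ at r = 4.88×10^5 km, T = 19.5 hours = 19.5 × 3600 s = 70200 s: μ = 4π²r³/T² = 9.30990×10^8 km³/s².
Semi-major axis of the transfer orbit: a_t = (1.440×10^5 + 4.880×10^5)/2 = 3.160×10^5 km.
On the circular orbit at r = 4.880×10^5 km, v_c = √(μ/r) = 43.678 km/s.
Vis-viva on the transfer ellipse at r = 4.880×10^5 km gives v_t = √[μ(2/r − 1/a_t)] = 29.485 km/s.
Δv₂ = |v_t − v_c| = |29.485 − 43.678| = 14.19 km/s.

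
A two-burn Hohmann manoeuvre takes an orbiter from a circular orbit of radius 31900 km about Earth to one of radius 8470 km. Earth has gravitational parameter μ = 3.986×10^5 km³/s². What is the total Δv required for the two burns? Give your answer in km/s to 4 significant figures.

Transfer-ellipse semi-major axis a_t = (r₁ + r₂)/2 = (31900 + 8470)/2 = 20185 km.
Circular speed at r₁: v₁ = √(μ/r₁) = √(3.986×10^5/31900) = 3.535 km/s.
On the transfer ellipse at r₁, vis-viva gives v_a = √[μ(2/r₁ − 1/a_t)] = 2.290 km/s.
First burn Δv₁ = |v_a − v₁| = 1.245 km/s.
At r₂, v₂ = √(μ/r₂) = 6.860 km/s.
Transfer-orbit speed at r₂: v_p = √[μ(2/r₂ − 1/a_t)] = 8.624 km/s.
Second burn Δv₂ = |v₂ − v_p| = 1.764 km/s.
Δv = Δv₁ + Δv₂ = 1.245 + 1.764 = 3.009 km/s.

Δv = 3.009 km/s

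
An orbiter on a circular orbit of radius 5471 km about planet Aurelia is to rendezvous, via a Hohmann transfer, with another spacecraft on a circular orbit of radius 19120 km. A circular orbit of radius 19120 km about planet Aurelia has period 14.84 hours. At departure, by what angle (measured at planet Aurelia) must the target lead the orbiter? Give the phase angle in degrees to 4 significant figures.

φ = 87.18°

From Kepler's third law T² = 4π²r³/μ at r = 19120 km, T = 14.84 hours = 14.84 × 3600 s = 53424 s: μ = 4π²r³/T² = 96683.1 km³/s².
Semi-major axis of the transfer orbit: a_t = (5471 + 19120)/2 = 12295.5 km.
Transfer time t = π√(a_t³/μ) = 13775 s.
Target angular speed ω₂ = √(μ/r₂³) = 1.1761×10^-4 rad/s.
Angle swept by the target during transfer: ω₂·t = 1.620 rad = 92.82°.
The orbiter traverses 180° on the transfer ellipse, so the target must lead by 180° − 92.82° = 87.18°.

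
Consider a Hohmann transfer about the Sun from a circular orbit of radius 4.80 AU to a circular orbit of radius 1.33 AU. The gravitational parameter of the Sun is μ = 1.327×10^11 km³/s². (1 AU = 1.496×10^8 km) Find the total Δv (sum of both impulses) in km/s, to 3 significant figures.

In km: r₁ = 4.80 × 1.496×10^8 = 7.1808×10^8 km; r₂ = 1.33 × 1.496×10^8 = 1.98968×10^8 km.
Transfer-ellipse semi-major axis a_t = (r₁ + r₂)/2 = (7.1808×10^8 + 1.98968×10^8)/2 = 4.58524×10^8 km.
At r₁ the circular-orbit speed is v₁ = √(μ/r₁) = 13.594 km/s.
Transfer-orbit speed at r₁ (vis-viva equation): v_a = √[μ(2/r₁ − 1/a_t)] = 8.9549 km/s.
First burn Δv₁ = |v_a − v₁| = 4.639 km/s.
At r₂, v₂ = √(μ/r₂) = 25.825 km/s.
Transfer-orbit speed at r₂: v_p = √[μ(2/r₂ − 1/a_t)] = 32.318 km/s.
Second burn Δv₂ = |v₂ − v_p| = 6.493 km/s.
Total Δv = Δv₁ + Δv₂ = 11.13 km/s.

Δv = 11.1 km/s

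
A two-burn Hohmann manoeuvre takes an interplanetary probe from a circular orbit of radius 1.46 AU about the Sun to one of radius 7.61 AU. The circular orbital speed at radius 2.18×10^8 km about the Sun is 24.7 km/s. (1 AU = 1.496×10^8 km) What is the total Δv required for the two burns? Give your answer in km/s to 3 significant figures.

Δv = 12.0 km/s

From the circular-orbit relation v² = μ/r at r = 2.18×10^8 km: μ = v²r = (24.7)² × 2.18×10^8 = 1.33000×10^11 km³/s².
In km: r₁ = 1.46 × 1.496×10^8 = 2.18416×10^8 km; r₂ = 7.61 × 1.496×10^8 = 1.138456×10^9 km.
Semi-major axis of the transfer orbit: a_t = (2.18416×10^8 + 1.138456×10^9)/2 = 6.78436×10^8 km.
Circular speed at r₁: v₁ = √(μ/r₁) = √(1.33000×10^11/2.18416×10^8) = 24.6765 km/s.
On the transfer ellipse at r₁, v² = μ(2/r − 1/a) gives v_p = √[μ(2/r₁ − 1/a_t)] = 31.9659 km/s.
First burn Δv₁ = |v_p − v₁| = 7.2894 km/s.
At r₂, v₂ = √(μ/r₂) = 10.8085 km/s.
Transfer-orbit speed at r₂: v_a = √[μ(2/r₂ − 1/a_t)] = 6.13274 km/s.
Second burn Δv₂ = |v₂ − v_a| = 4.6758 km/s.
Δv = Δv₁ + Δv₂ = 7.2894 + 4.6758 = 11.97 km/s.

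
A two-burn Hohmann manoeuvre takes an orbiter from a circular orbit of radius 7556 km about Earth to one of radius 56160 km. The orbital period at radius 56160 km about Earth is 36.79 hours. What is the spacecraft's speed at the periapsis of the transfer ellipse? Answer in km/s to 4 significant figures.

From Kepler's third law T² = 4π²r³/μ at r = 56160 km, T = 36.79 hours = 36.79 × 3600 s = 1.32444×10^5 s: μ = 4π²r³/T² = 3.98636×10^5 km³/s².
Semi-major axis of the transfer orbit: a_t = (7556 + 56160)/2 = 31858 km.
At periapsis, r = 7556 km.
From the vis-viva equation, v = √[μ(2/r − 1/a_t)] = 9.644 km/s.

v = 9.644 km/s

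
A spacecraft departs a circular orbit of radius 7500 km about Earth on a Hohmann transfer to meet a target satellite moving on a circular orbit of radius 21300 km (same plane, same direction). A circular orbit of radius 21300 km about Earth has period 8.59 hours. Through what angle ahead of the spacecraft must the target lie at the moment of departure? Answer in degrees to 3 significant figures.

From Kepler's third law T² = 4π²r³/μ at r = 21300 km, T = 8.59 hours = 8.59 × 3600 s = 30924 s: μ = 4π²r³/T² = 3.98940×10^5 km³/s².
Transfer-ellipse semi-major axis a_t = (r₁ + r₂)/2 = (7500 + 21300)/2 = 14400 km.
Transfer time t = π√(a_t³/μ) = 8594.9 s.
The target's mean motion on its circular orbit is ω₂ = √(μ/r₂³) = 2.0318×10^-4 rad/s.
Angle swept by the target during transfer: ω₂·t = 1.7463 rad = 100.1°.
Arrival is 180° from departure on the ellipse, so φ = 180° − 100.1° = 79.9°.

φ = 79.9°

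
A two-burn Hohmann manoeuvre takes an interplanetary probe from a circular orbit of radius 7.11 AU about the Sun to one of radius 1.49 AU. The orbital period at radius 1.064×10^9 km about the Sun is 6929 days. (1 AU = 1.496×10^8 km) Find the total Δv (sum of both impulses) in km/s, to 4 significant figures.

From Kepler's third law T² = 4π²r³/μ at r = 1.064×10^9 km, T = 6929 days = 6929 × 86400 s = 5.986656×10^8 s: μ = 4π²r³/T² = 1.32683×10^11 km³/s².
In km: r₁ = 7.11 × 1.496×10^8 = 1.063656×10^9 km; r₂ = 1.49 × 1.496×10^8 = 2.22904×10^8 km.
The Hohmann ellipse has a_t = (r₁ + r₂)/2 = 6.4328×10^8 km.
Circular speed at r₁: v₁ = √(μ/r₁) = √(1.32683×10^11/1.063656×10^9) = 11.169 km/s.
On the transfer ellipse at r₁, v² = μ(2/r − 1/a) gives v_a = √[μ(2/r₁ − 1/a_t)] = 6.5746 km/s.
First burn Δv₁ = |v_a − v₁| = 4.594 km/s.
Circular speed at r₂: v₂ = √(μ/r₂) = 24.398 km/s.
Transfer-orbit speed at r₂: v_p = √[μ(2/r₂ − 1/a_t)] = 31.373 km/s.
Second burn Δv₂ = |v₂ − v_p| = 6.975 km/s.
Total Δv = Δv₁ + Δv₂ = 11.57 km/s.

Δv = 11.57 km/s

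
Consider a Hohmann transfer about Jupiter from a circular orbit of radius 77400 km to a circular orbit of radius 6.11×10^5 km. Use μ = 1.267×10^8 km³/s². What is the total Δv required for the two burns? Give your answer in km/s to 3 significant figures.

Transfer-ellipse semi-major axis a_t = (r₁ + r₂)/2 = (77400 + 6.110×10^5)/2 = 3.442×10^5 km.
Circular speed at r₁: v₁ = √(μ/r₁) = √(1.267×10^8/77400) = 40.46 km/s.
Transfer-orbit speed at r₁ (vis-viva equation): v_p = √[μ(2/r₁ − 1/a_t)] = 53.91 km/s.
First burn Δv₁ = |v_p − v₁| = 13.45 km/s.
Circular speed at r₂: v₂ = √(μ/r₂) = 14.4002 km/s.
Transfer-orbit speed at r₂: v_a = √[μ(2/r₂ − 1/a_t)] = 6.82862 km/s.
Second burn Δv₂ = |v₂ − v_a| = 7.572 km/s.
Δv = Δv₁ + Δv₂ = 13.45 + 7.572 = 21.02 km/s.

Δv = 21.0 km/s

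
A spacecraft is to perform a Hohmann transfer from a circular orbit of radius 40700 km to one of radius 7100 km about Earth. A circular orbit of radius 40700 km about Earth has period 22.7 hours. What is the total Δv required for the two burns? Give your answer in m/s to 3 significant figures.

Δv = 3710 m/s

From Kepler's third law T² = 4π²r³/μ at r = 40700 km, T = 22.7 hours = 22.7 × 3600 s = 81720 s: μ = 4π²r³/T² = 3.98553×10^5 km³/s².
The Hohmann ellipse has a_t = (r₁ + r₂)/2 = 23900 km.
At r₁ the circular-orbit speed is v₁ = √(μ/r₁) = 3.1293 km/s.
Transfer-orbit speed at r₁ (vis-viva equation): v_a = √[μ(2/r₁ − 1/a_t)] = 1.7056 km/s.
First burn Δv₁ = |v_a − v₁| = 1.424 km/s.
At r₂, v₂ = √(μ/r₂) = 7.492 km/s.
Transfer-orbit speed at r₂: v_p = √[μ(2/r₂ − 1/a_t)] = 9.777 km/s.
Second burn Δv₂ = |v₂ − v_p| = 2.285 km/s.
Total Δv = Δv₁ + Δv₂ = 3.709 km/s.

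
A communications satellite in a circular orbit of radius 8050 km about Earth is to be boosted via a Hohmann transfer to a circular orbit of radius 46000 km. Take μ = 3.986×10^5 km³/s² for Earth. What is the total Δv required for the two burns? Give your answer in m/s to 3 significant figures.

Transfer-ellipse semi-major axis a_t = (r₁ + r₂)/2 = (8050 + 46000)/2 = 27025 km.
Circular speed at r₁: v₁ = √(μ/r₁) = √(3.986×10^5/8050) = 7.037 km/s.
Transfer-orbit speed at r₁ (vis-viva equation): v_p = √[μ(2/r₁ − 1/a_t)] = 9.181 km/s.
First burn Δv₁ = |v_p − v₁| = 2.144 km/s.
Circular speed at r₂: v₂ = √(μ/r₂) = 2.944 km/s.
Transfer-orbit speed at r₂: v_a = √[μ(2/r₂ − 1/a_t)] = 1.607 km/s.
Second burn Δv₂ = |v₂ − v_a| = 1.337 km/s.
Total Δv = Δv₁ + Δv₂ = 3.481 km/s.

Δv = 3480 m/s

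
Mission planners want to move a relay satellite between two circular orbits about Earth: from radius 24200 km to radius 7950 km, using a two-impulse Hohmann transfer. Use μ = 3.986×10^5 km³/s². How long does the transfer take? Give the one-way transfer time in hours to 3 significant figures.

t = 2.82 hours

Semi-major axis of the transfer orbit: a_t = (24200 + 7950)/2 = 16075 km.
Half the transfer-orbit period gives t = π√(a_t³/μ) = 10140 s.
Converting: 10140 s ÷ 3600 s/hour = 2.82 hours.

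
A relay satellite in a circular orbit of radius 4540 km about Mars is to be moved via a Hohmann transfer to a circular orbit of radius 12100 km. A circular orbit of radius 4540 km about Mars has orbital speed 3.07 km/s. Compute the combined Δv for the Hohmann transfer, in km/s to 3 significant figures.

From the circular-orbit relation v² = μ/r at r = 4540 km: μ = v²r = (3.07)² × 4540 = 42789.0 km³/s².
Semi-major axis of the transfer orbit: a_t = (4540 + 12100)/2 = 8320 km.
Circular speed at r₁: v₁ = √(μ/r₁) = √(42789.0/4540) = 3.0700 km/s.
On the transfer ellipse at r₁, vis-viva equation gives v_p = √[μ(2/r₁ − 1/a_t)] = 3.7023 km/s.
First burn Δv₁ = |v_p − v₁| = 0.6323 km/s.
Circular speed at r₂: v₂ = √(μ/r₂) = 1.8805 km/s.
Transfer-orbit speed at r₂: v_a = √[μ(2/r₂ − 1/a_t)] = 1.3891 km/s.
Second burn Δv₂ = |v₂ − v_a| = 0.4914 km/s.
Δv = Δv₁ + Δv₂ = 0.6323 + 0.4914 = 1.124 km/s.

Δv = 1.12 km/s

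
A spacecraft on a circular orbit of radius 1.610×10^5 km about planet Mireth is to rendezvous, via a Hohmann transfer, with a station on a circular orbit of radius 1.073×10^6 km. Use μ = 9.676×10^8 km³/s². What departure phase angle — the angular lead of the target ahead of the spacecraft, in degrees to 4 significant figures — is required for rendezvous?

Semi-major axis of the transfer orbit: a_t = (1.610×10^5 + 1.073×10^6)/2 = 6.170×10^5 km.
The half-period of the transfer ellipse is t = π√(a_t³/μ) = 48947.4 s.
Target angular speed ω₂ = √(μ/r₂³) = 2.79865×10^-5 rad/s.
Angle swept by the target during transfer: ω₂·t = 1.3699 rad = 78.49°.
Arrival is 180° from departure on the ellipse, so φ = 180° − 78.49° = 101.5°.

φ = 101.5°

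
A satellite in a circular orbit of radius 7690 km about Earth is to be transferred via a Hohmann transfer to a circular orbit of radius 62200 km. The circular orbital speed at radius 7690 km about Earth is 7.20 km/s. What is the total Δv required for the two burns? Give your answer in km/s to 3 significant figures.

From the circular-orbit relation v² = μ/r at r = 7690 km: μ = v²r = (7.20)² × 7690 = 3.98650×10^5 km³/s².
Transfer-ellipse semi-major axis a_t = (r₁ + r₂)/2 = (7690 + 62200)/2 = 34945 km.
Circular speed at r₁: v₁ = √(μ/r₁) = √(3.98650×10^5/7690) = 7.200 km/s.
On the transfer ellipse at r₁, v² = μ(2/r − 1/a) gives v_p = √[μ(2/r₁ − 1/a_t)] = 9.606 km/s.
First burn Δv₁ = |v_p − v₁| = 2.406 km/s.
At r₂, v₂ = √(μ/r₂) = 2.532 km/s.
Transfer-orbit speed at r₂: v_a = √[μ(2/r₂ − 1/a_t)] = 1.188 km/s.
Second burn Δv₂ = |v₂ − v_a| = 1.344 km/s.
Δv = Δv₁ + Δv₂ = 2.406 + 1.344 = 3.750 km/s.

Δv = 3.75 km/s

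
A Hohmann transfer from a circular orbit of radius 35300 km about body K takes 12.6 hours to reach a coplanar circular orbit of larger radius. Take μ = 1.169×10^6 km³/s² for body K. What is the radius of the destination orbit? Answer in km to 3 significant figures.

r₂ = 89600 km

Transfer time t = 12.6 hours = 45360 s, and t = π√(a_t³/μ).
So a_t = (μ t²/π²)^(1/3) = (1.169×10^6 × (45360)² / π²)^(1/3) = 62463 km.
Since a_t = (r₁ + r₂)/2, r₂ = 2a_t − r₁ = 2×62463 − 35300 = 89626 km.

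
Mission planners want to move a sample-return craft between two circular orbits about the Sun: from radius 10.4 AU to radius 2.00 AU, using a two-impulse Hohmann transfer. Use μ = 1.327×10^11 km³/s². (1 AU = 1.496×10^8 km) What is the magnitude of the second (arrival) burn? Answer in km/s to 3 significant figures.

In km: r₁ = 10.4 × 1.496×10^8 = 1.55584×10^9 km; r₂ = 2.00 × 1.496×10^8 = 2.992×10^8 km.
Transfer-ellipse semi-major axis a_t = (r₁ + r₂)/2 = (1.55584×10^9 + 2.992×10^8)/2 = 9.2752×10^8 km.
On the circular orbit at r = 2.992×10^8 km, v_c = √(μ/r) = 21.060 km/s.
Vis-viva on the transfer ellipse at r = 2.992×10^8 km gives v_t = √[μ(2/r − 1/a_t)] = 27.276 km/s.
Δv₂ = |v_t − v_c| = |27.276 − 21.060| = 6.216 km/s.

Δv₂ = 6.22 km/s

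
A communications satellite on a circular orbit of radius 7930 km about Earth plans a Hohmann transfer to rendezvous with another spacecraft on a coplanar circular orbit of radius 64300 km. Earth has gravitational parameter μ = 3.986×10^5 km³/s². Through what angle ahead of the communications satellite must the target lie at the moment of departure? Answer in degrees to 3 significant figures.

φ = 104°

Semi-major axis of the transfer orbit: a_t = (7930 + 64300)/2 = 36115 km.
Transfer time t = π√(a_t³/μ) = 34152 s.
Target angular speed ω₂ = √(μ/r₂³) = 3.8722×10^-5 rad/s.
Angle swept by the target during transfer: ω₂·t = 1.3224 rad = 75.77°.
The communications satellite traverses 180° on the transfer ellipse, so the target must lead by 180° − 75.77° = 104°.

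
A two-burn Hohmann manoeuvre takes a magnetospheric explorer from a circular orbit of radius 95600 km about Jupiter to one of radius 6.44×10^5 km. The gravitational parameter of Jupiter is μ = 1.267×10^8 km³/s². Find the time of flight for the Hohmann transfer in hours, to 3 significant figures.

The Hohmann ellipse has a_t = (r₁ + r₂)/2 = 3.698×10^5 km.
Transfer time t = π√(a_t³/μ) = π√((3.698×10^5)³ / 1.267×10^8) = 62760 s.
Converting: 62760 s ÷ 3600 s/hour = 17.4 hours.

t = 17.4 hours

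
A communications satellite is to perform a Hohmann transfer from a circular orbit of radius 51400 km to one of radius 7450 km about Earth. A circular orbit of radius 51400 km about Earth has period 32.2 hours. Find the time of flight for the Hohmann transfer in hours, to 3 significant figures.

From Kepler's third law T² = 4π²r³/μ at r = 51400 km, T = 32.2 hours = 32.2 × 3600 s = 1.1592×10^5 s: μ = 4π²r³/T² = 3.98963×10^5 km³/s².
The Hohmann ellipse has a_t = (r₁ + r₂)/2 = 29425 km.
Half the transfer-orbit period gives t = π√(a_t³/μ) = 25100 s.
Converting: 25100 s ÷ 3600 s/hour = 6.97 hours.

t = 6.97 hours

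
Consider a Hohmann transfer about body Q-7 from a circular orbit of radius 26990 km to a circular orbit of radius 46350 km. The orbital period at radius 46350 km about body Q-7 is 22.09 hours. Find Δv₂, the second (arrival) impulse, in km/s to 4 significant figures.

Δv₂ = 0.5203 km/s

From Kepler's third law T² = 4π²r³/μ at r = 46350 km, T = 22.09 hours = 22.09 × 3600 s = 79524 s: μ = 4π²r³/T² = 6.21602×10^5 km³/s².
The Hohmann ellipse has a_t = (r₁ + r₂)/2 = 36670 km.
On the circular orbit at r = 46350 km, v_c = √(μ/r) = 3.6621 km/s.
Transfer-orbit speed at the same r (vis-viva, a = a_t): v_t = √[μ(2/r − 1/a_t)] = 3.1418 km/s.
Δv₂ = |v_t − v_c| = |3.1418 − 3.6621| = 0.5203 km/s.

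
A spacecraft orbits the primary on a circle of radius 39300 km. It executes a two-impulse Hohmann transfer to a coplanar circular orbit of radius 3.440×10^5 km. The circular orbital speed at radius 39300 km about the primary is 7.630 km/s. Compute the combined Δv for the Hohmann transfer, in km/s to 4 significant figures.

Δv = 4.003 km/s

From the circular-orbit relation v² = μ/r at r = 39300 km: μ = v²r = (7.630)² × 39300 = 2.28792×10^6 km³/s².
The Hohmann ellipse has a_t = (r₁ + r₂)/2 = 1.9165×10^5 km.
Circular speed at r₁: v₁ = √(μ/r₁) = √(2.28792×10^6/39300) = 7.6300 km/s.
On the transfer ellipse at r₁, vis-viva gives v_p = √[μ(2/r₁ − 1/a_t)] = 10.222 km/s.
First burn Δv₁ = |v_p − v₁| = 2.592 km/s.
At r₂, v₂ = √(μ/r₂) = 2.579 km/s.
Transfer-orbit speed at r₂: v_a = √[μ(2/r₂ − 1/a_t)] = 1.168 km/s.
Second burn Δv₂ = |v₂ − v_a| = 1.411 km/s.
Δv = Δv₁ + Δv₂ = 2.592 + 1.411 = 4.003 km/s.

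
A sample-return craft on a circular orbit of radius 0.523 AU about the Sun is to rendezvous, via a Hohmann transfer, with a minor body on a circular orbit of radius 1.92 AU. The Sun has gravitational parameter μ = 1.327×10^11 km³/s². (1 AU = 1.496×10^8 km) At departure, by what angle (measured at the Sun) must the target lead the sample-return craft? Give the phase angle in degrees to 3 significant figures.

In km: r₁ = 0.523 × 1.496×10^8 = 7.82408×10^7 km; r₂ = 1.92 × 1.496×10^8 = 2.87232×10^8 km.
Semi-major axis of the transfer orbit: a_t = (7.82408×10^7 + 2.87232×10^8)/2 = 1.827364×10^8 km.
The half-period of the transfer ellipse is t = π√(a_t³/μ) = 2.1304×10^7 s.
The target's mean motion on its circular orbit is ω₂ = √(μ/r₂³) = 7.4832×10^-8 rad/s.
Angle swept by the target during transfer: ω₂·t = 1.5942 rad = 91.34°.
Arrival is 180° from departure on the ellipse, so φ = 180° − 91.34° = 88.7°.

φ = 88.7°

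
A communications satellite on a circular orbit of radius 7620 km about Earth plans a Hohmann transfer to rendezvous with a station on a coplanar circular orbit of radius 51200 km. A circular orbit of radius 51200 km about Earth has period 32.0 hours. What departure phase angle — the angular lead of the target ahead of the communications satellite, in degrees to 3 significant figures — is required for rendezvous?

φ = 102°

From Kepler's third law T² = 4π²r³/μ at r = 51200 km, T = 32.0 hours = 32.0 × 3600 s = 1.152×10^5 s: μ = 4π²r³/T² = 3.99268×10^5 km³/s².
The Hohmann ellipse has a_t = (r₁ + r₂)/2 = 29410 km.
The half-period of the transfer ellipse is t = π√(a_t³/μ) = 25076 s.
The target's mean motion on its circular orbit is ω₂ = √(μ/r₂³) = 5.4542×10^-5 rad/s.
Angle swept by the target during transfer: ω₂·t = 1.3677 rad = 78.36°.
The communications satellite traverses 180° on the transfer ellipse, so the target must lead by 180° − 78.36° = 102°.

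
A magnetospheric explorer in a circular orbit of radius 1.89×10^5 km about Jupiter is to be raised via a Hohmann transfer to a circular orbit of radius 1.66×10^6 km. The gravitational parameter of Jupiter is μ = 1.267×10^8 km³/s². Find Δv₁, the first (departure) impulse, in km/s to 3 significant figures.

Δv₁ = 8.80 km/s

Transfer-ellipse semi-major axis a_t = (r₁ + r₂)/2 = (1.890×10^5 + 1.660×10^6)/2 = 9.245×10^5 km.
On the circular orbit at r = 1.890×10^5 km, v_c = √(μ/r) = 25.8915 km/s.
Vis-viva on the transfer ellipse at r = 1.890×10^5 km gives v_t = √[μ(2/r − 1/a_t)] = 34.6943 km/s.
Δv₁ = |v_t − v_c| = |34.6943 − 25.8915| = 8.803 km/s.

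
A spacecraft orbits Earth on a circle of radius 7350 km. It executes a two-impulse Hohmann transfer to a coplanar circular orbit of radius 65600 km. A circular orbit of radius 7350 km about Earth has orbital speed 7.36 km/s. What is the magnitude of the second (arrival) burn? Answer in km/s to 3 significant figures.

From the circular-orbit relation v² = μ/r at r = 7350 km: μ = v²r = (7.36)² × 7350 = 3.98147×10^5 km³/s².
Semi-major axis of the transfer orbit: a_t = (7350 + 65600)/2 = 36475 km.
Circular speed at r = 65600 km: v_c = √(μ/r) = 2.464 km/s.
Transfer-orbit speed at the same r (vis-viva, a = a_t): v_t = √[μ(2/r − 1/a_t)] = 1.106 km/s.
Δv₂ = |v_t − v_c| = |1.106 − 2.464| = 1.358 km/s.

Δv₂ = 1.36 km/s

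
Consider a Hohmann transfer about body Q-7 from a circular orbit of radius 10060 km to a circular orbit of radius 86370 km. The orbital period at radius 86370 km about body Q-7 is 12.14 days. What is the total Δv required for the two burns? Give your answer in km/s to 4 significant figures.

Δv = 0.7941 km/s

From Kepler's third law T² = 4π²r³/μ at r = 86370 km, T = 12.14 days = 12.14 × 86400 s = 1.048896×10^6 s: μ = 4π²r³/T² = 23119.8 km³/s².
The Hohmann ellipse has a_t = (r₁ + r₂)/2 = 48215 km.
Circular speed at r₁: v₁ = √(μ/r₁) = √(23119.8/10060) = 1.516 km/s.
On the transfer ellipse at r₁, vis-viva equation gives v_p = √[μ(2/r₁ − 1/a_t)] = 2.029 km/s.
First burn Δv₁ = |v_p − v₁| = 0.5130 km/s.
Circular speed at r₂: v₂ = √(μ/r₂) = 0.5174 km/s.
Transfer-orbit speed at r₂: v_a = √[μ(2/r₂ − 1/a_t)] = 0.2363 km/s.
Second burn Δv₂ = |v₂ − v_a| = 0.2811 km/s.
Δv = Δv₁ + Δv₂ = 0.5130 + 0.2811 = 0.7941 km/s.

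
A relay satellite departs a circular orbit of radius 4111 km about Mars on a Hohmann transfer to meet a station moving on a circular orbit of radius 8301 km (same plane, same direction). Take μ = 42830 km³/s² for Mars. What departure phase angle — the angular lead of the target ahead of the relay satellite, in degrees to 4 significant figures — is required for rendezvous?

φ = 63.64°

Transfer-ellipse semi-major axis a_t = (r₁ + r₂)/2 = (4111 + 8301)/2 = 6206 km.
The half-period of the transfer ellipse is t = π√(a_t³/μ) = 7421.5 s.
The target's mean motion on its circular orbit is ω₂ = √(μ/r₂³) = 2.7364×10^-4 rad/s.
Angle swept by the target during transfer: ω₂·t = 2.0308 rad = 116.36°.
Arrival is 180° from departure on the ellipse, so φ = 180° − 116.36° = 63.64°.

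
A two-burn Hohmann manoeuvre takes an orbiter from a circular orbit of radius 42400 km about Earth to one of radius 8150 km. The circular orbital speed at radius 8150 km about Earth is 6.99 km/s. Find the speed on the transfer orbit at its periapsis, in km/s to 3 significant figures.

From the circular-orbit relation v² = μ/r at r = 8150 km: μ = v²r = (6.99)² × 8150 = 3.98210×10^5 km³/s².
Transfer-ellipse semi-major axis a_t = (r₁ + r₂)/2 = (42400 + 8150)/2 = 25275 km.
At periapsis, r = 8150 km.
Applying v² = μ(2/r − 1/a_t): v = 9.053 km/s.

v = 9.05 km/s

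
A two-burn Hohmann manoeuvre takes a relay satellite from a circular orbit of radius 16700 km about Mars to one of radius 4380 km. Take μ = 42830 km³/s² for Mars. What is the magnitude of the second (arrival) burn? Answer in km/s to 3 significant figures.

The Hohmann ellipse has a_t = (r₁ + r₂)/2 = 10540 km.
Circular speed at r = 4380 km: v_c = √(μ/r) = 3.1271 km/s.
Vis-viva on the transfer ellipse at r = 4380 km gives v_t = √[μ(2/r − 1/a_t)] = 3.9362 km/s.
Δv₂ = |v_t − v_c| = |3.9362 − 3.1271| = 0.8091 km/s.

Δv₂ = 0.809 km/s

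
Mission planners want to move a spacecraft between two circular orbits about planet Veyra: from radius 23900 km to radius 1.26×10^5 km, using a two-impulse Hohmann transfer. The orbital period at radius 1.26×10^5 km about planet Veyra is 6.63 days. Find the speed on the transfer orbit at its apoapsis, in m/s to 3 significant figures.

From Kepler's third law T² = 4π²r³/μ at r = 1.26×10^5 km, T = 6.63 days = 6.63 × 86400 s = 5.72832×10^5 s: μ = 4π²r³/T² = 2.40667×10^5 km³/s².
Transfer-ellipse semi-major axis a_t = (r₁ + r₂)/2 = (23900 + 1.260×10^5)/2 = 74950 km.
The apoapsis of the transfer ellipse is at r = 1.260×10^5 km.
From the vis-viva equation, v = √[μ(2/r − 1/a_t)] = 0.7804 km/s.

v = 780 m/s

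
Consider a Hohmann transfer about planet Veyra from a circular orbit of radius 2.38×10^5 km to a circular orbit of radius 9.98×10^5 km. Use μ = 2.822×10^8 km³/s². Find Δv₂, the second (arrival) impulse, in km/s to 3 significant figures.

Semi-major axis of the transfer orbit: a_t = (2.380×10^5 + 9.980×10^5)/2 = 6.180×10^5 km.
On the circular orbit at r = 9.980×10^5 km, v_c = √(μ/r) = 16.82 km/s.
Transfer-orbit speed at the same r (vis-viva, a = a_t): v_t = √[μ(2/r − 1/a_t)] = 10.44 km/s.
Δv₂ = |v_t − v_c| = |10.44 − 16.82| = 6.380 km/s.

Δv₂ = 6.38 km/s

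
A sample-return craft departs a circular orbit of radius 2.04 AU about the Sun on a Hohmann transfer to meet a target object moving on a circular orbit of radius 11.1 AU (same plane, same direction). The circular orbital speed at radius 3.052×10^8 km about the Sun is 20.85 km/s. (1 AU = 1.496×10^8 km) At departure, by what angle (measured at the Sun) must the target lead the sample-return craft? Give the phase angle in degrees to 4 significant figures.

From the circular-orbit relation v² = μ/r at r = 3.052×10^8 km: μ = v²r = (20.85)² × 3.052×10^8 = 1.32677×10^11 km³/s².
In km: r₁ = 2.04 × 1.496×10^8 = 3.05184×10^8 km; r₂ = 11.1 × 1.496×10^8 = 1.66056×10^9 km.
Transfer-ellipse semi-major axis a_t = (r₁ + r₂)/2 = (3.05184×10^8 + 1.66056×10^9)/2 = 9.82872×10^8 km.
Transfer time t = π√(a_t³/μ) = 2.6576×10^8 s.
The target's mean motion on its circular orbit is ω₂ = √(μ/r₂³) = 5.3829×10^-9 rad/s.
Angle swept by the target during transfer: ω₂·t = 1.4306 rad = 81.97°.
Arrival is 180° from departure on the ellipse, so φ = 180° − 81.97° = 98.03°.

φ = 98.03°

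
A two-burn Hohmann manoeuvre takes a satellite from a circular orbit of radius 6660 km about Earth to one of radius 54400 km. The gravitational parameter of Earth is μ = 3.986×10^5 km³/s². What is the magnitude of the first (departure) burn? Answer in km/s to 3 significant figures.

Δv₁ = 2.59 km/s

The Hohmann ellipse has a_t = (r₁ + r₂)/2 = 30530 km.
Circular speed at r = 6660 km: v_c = √(μ/r) = 7.7363 km/s.
Transfer-orbit speed at the same r (vis-viva, a = a_t): v_t = √[μ(2/r − 1/a_t)] = 10.327 km/s.
Δv₁ = |v_t − v_c| = |10.327 − 7.7363| = 2.591 km/s.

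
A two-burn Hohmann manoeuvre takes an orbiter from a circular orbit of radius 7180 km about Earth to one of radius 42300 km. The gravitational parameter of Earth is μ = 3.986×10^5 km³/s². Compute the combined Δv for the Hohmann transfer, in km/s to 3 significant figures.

Δv = 3.71 km/s

The Hohmann ellipse has a_t = (r₁ + r₂)/2 = 24740 km.
At r₁ the circular-orbit speed is v₁ = √(μ/r₁) = 7.451 km/s.
Transfer-orbit speed at r₁ (vis-viva): v_p = √[μ(2/r₁ − 1/a_t)] = 9.743 km/s.
First burn Δv₁ = |v_p − v₁| = 2.292 km/s.
Circular speed at r₂: v₂ = √(μ/r₂) = 3.070 km/s.
Transfer-orbit speed at r₂: v_a = √[μ(2/r₂ − 1/a_t)] = 1.654 km/s.
Second burn Δv₂ = |v₂ − v_a| = 1.416 km/s.
Total Δv = Δv₁ + Δv₂ = 3.708 km/s.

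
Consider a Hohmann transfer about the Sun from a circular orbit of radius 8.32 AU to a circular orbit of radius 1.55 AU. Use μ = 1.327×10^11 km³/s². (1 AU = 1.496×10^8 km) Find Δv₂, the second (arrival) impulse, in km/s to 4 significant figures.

Δv₂ = 7.139 km/s

In km: r₁ = 8.32 × 1.496×10^8 = 1.244672×10^9 km; r₂ = 1.55 × 1.496×10^8 = 2.3188×10^8 km.
The Hohmann ellipse has a_t = (r₁ + r₂)/2 = 7.38276×10^8 km.
Circular speed at r = 2.3188×10^8 km: v_c = √(μ/r) = 23.922 km/s.
Vis-viva on the transfer ellipse at r = 2.3188×10^8 km gives v_t = √[μ(2/r − 1/a_t)] = 31.061 km/s.
Δv₂ = |v_t − v_c| = |31.061 − 23.922| = 7.139 km/s.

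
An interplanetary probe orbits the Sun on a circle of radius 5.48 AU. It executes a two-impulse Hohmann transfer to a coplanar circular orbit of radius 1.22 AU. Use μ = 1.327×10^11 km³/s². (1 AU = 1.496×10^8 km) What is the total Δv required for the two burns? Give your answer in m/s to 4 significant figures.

In km: r₁ = 5.48 × 1.496×10^8 = 8.19808×10^8 km; r₂ = 1.22 × 1.496×10^8 = 1.82512×10^8 km.
Transfer-ellipse semi-major axis a_t = (r₁ + r₂)/2 = (8.19808×10^8 + 1.82512×10^8)/2 = 5.0116×10^8 km.
At r₁ the circular-orbit speed is v₁ = √(μ/r₁) = 12.723 km/s.
Transfer-orbit speed at r₁ (v² = μ(2/r − 1/a)): v_a = √[μ(2/r₁ − 1/a_t)] = 7.6778 km/s.
First burn Δv₁ = |v_a − v₁| = 5.045 km/s.
At r₂, v₂ = √(μ/r₂) = 26.964 km/s.
Transfer-orbit speed at r₂: v_p = √[μ(2/r₂ − 1/a_t)] = 34.487 km/s.
Second burn Δv₂ = |v₂ − v_p| = 7.523 km/s.
Δv = Δv₁ + Δv₂ = 5.045 + 7.523 = 12.57 km/s.

Δv = 12570 m/s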